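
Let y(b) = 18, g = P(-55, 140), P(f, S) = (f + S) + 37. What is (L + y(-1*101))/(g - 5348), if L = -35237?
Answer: 35219/5226 ≈ 6.7392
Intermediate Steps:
P(f, S) = 37 + S + f (P(f, S) = (S + f) + 37 = 37 + S + f)
g = 122 (g = 37 + 140 - 55 = 122)
(L + y(-1*101))/(g - 5348) = (-35237 + 18)/(122 - 5348) = -35219/(-5226) = -35219*(-1/5226) = 35219/5226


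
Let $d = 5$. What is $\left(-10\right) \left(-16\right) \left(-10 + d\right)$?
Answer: $-800$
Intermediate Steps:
$\left(-10\right) \left(-16\right) \left(-10 + d\right) = \left(-10\right) \left(-16\right) \left(-10 + 5\right) = 160 \left(-5\right) = -800$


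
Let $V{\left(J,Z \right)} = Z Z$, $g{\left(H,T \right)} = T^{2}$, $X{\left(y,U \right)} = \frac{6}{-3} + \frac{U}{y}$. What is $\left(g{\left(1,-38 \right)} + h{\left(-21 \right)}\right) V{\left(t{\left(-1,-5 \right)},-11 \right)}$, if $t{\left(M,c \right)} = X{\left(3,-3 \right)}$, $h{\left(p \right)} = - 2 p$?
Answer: $179806$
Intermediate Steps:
$X{\left(y,U \right)} = -2 + \frac{U}{y}$ ($X{\left(y,U \right)} = 6 \left(- \frac{1}{3}\right) + \frac{U}{y} = -2 + \frac{U}{y}$)
$t{\left(M,c \right)} = -3$ ($t{\left(M,c \right)} = -2 - \frac{3}{3} = -2 - 1 = -3$)
$V{\left(J,Z \right)} = Z^{2}$
$\left(g{\left(1,-38 \right)} + h{\left(-21 \right)}\right) V{\left(t{\left(-1,-5 \right)},-11 \right)} = \left(\left(-38\right)^{2} - -42\right) \left(-11\right)^{2} = \left(1444 + 42\right) 121 = 1486 \cdot 121 = 179806$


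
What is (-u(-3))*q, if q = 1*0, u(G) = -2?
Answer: 0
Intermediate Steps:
q = 0
(-u(-3))*q = -1*(-2)*0 = 2*0 = 0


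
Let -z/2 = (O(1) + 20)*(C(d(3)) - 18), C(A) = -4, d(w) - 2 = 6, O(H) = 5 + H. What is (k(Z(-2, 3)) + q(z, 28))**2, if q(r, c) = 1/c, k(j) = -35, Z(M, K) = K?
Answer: 958441/784 ≈ 1222.5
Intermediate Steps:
d(w) = 8 (d(w) = 2 + 6 = 8)
z = 1144 (z = -2*((5 + 1) + 20)*(-4 - 18) = -2*(6 + 20)*(-22) = -52*(-22) = -2*(-572) = 1144)
(k(Z(-2, 3)) + q(z, 28))**2 = (-35 + 1/28)**2 = (-979/28)**2 = 958441/784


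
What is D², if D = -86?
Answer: 7396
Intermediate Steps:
D² = (-86)² = 7396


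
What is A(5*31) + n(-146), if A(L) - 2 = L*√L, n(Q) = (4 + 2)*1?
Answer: 8 + 155*√155 ≈ 1937.7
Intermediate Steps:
n(Q) = 6 (n(Q) = 6*1 = 6)
A(L) = 2 + L^(3/2) (A(L) = 2 + L*√L = 2 + L^(3/2))
A(5*31) + n(-146) = (2 + (5*31)^(3/2)) + 6 = (2 + 155^(3/2)) + 6 = (2 + 155*√155) + 6 = 8 + 155*√155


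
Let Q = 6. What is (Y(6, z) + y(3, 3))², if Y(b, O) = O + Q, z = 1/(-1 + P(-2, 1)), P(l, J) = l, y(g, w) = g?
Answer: 676/9 ≈ 75.111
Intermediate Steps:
z = -⅓ (z = 1/(-1 - 2) = 1/(-3) = -⅓ ≈ -0.33333)
Y(b, O) = 6 + O (Y(b, O) = O + 6 = 6 + O)
(Y(6, z) + y(3, 3))² = ((6 - ⅓) + 3)² = (17/3 + 3)² = (26/3)² = 676/9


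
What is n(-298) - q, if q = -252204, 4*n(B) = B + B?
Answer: 252055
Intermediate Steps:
n(B) = B/2 (n(B) = (B + B)/4 = (2*B)/4 = B/2)
n(-298) - q = (½)*(-298) - 1*(-252204) = -149 + 252204 = 252055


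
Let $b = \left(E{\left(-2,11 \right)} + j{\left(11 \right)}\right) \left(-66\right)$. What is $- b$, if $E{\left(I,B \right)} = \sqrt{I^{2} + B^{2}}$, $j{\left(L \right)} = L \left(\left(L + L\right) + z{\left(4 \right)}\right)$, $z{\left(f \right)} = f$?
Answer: $18876 + 330 \sqrt{5} \approx 19614.0$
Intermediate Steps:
$j{\left(L \right)} = L \left(4 + 2 L\right)$ ($j{\left(L \right)} = L \left(\left(L + L\right) + 4\right) = L \left(2 L + 4\right) = L \left(4 + 2 L\right)$)
$E{\left(I,B \right)} = \sqrt{B^{2} + I^{2}}$
$b = -18876 - 330 \sqrt{5}$ ($b = \left(\sqrt{11^{2} + \left(-2\right)^{2}} + 2 \cdot 11 \left(2 + 11\right)\right) \left(-66\right) = \left(\sqrt{121 + 4} + 2 \cdot 11 \cdot 13\right) \left(-66\right) = \left(\sqrt{125} + 286\right) \left(-66\right) = \left(5 \sqrt{5} + 286\right) \left(-66\right) = \left(286 + 5 \sqrt{5}\right) \left(-66\right) = -18876 - 330 \sqrt{5} \approx -19614.0$)
$- b = - (-18876 - 330 \sqrt{5}) = 18876 + 330 \sqrt{5}$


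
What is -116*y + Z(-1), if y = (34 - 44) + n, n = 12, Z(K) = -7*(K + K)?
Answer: -218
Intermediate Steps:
Z(K) = -14*K
y = 2 (y = (34 - 44) + 12 = -10 + 12 = 2)
-116*y + Z(-1) = -116*2 - 14*(-1) = -232 + 14 = -218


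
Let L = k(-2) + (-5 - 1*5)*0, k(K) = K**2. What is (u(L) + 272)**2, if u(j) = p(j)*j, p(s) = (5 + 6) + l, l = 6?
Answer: 115600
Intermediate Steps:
p(s) = 17 (p(s) = (5 + 6) + 6 = 11 + 6 = 17)
L = 4 (L = (-2)**2 + (-5 - 1*5)*0 = 4 + (-5 - 5)*0 = 4 - 10*0 = 4 + 0 = 4)
u(j) = 17*j
(u(L) + 272)**2 = (17*4 + 272)**2 = (68 + 272)**2 = 340**2 = 115600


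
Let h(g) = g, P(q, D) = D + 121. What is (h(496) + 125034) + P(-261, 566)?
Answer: 126217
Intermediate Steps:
P(q, D) = 121 + D
(h(496) + 125034) + P(-261, 566) = (496 + 125034) + (121 + 566) = 125530 + 687 = 126217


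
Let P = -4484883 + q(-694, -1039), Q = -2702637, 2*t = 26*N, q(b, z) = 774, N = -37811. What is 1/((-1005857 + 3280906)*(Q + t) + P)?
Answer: -1/7266920498929 ≈ -1.3761e-13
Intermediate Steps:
t = -491543 (t = (26*(-37811))/2 = (½)*(-983086) = -491543)
P = -4484109 (P = -4484883 + 774 = -4484109)
1/((-1005857 + 3280906)*(Q + t) + P) = 1/((-1005857 + 3280906)*(-2702637 - 491543) - 4484109) = 1/(2275049*(-3194180) - 4484109) = 1/(-7266916014820 - 4484109) = 1/(-7266920498929) = -1/7266920498929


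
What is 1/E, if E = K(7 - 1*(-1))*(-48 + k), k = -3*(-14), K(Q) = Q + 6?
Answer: -1/84 ≈ -0.011905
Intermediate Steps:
K(Q) = 6 + Q
k = 42
E = -84 (E = (6 + (7 - 1*(-1)))*(-48 + 42) = (6 + (7 + 1))*(-6) = (6 + 8)*(-6) = 14*(-6) = -84)
1/E = 1/(-84) = -1/84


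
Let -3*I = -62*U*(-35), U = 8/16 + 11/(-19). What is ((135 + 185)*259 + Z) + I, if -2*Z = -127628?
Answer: 2788271/19 ≈ 1.4675e+5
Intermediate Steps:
U = -3/38 (U = 8*(1/16) + 11*(-1/19) = 1/2 - 11/19 = -3/38 ≈ -0.078947)
Z = 63814 (Z = -1/2*(-127628) = 63814)
I = 1085/19 (I = -(-62*(-3/38))*(-35)/3 = -31*(-35)/19 = -1/3*(-3255/19) = 1085/19 ≈ 57.105)
((135 + 185)*259 + Z) + I = ((135 + 185)*259 + 63814) + 1085/19 = (320*259 + 63814) + 1085/19 = (82880 + 63814) + 1085/19 = 146694 + 1085/19 = 2788271/19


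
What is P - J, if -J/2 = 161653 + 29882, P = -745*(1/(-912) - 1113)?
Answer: 1105577305/912 ≈ 1.2123e+6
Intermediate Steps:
P = 756217465/912 (P = -745*(-1/912 - 1113) = -745*(-1015057/912) = 756217465/912 ≈ 8.2919e+5)
J = -383070 (J = -2*(161653 + 29882) = -2*191535 = -383070)
P - J = 756217465/912 - 1*(-383070) = 756217465/912 + 383070 = 1105577305/912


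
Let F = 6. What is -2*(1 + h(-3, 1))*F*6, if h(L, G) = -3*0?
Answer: -72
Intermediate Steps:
h(L, G) = 0
-2*(1 + h(-3, 1))*F*6 = -2*(1 + 0)*6*6 = -2*6*6 = -12*6 = -72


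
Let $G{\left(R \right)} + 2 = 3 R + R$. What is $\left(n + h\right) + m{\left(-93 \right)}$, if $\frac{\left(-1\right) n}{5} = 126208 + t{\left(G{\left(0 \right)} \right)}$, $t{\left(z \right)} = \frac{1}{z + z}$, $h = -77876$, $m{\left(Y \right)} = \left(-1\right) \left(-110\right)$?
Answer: $- \frac{2835219}{4} \approx -7.0881 \cdot 10^{5}$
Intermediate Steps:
$m{\left(Y \right)} = 110$
$G{\left(R \right)} = -2 + 4 R$ ($G{\left(R \right)} = -2 + \left(3 R + R\right) = -2 + 4 R$)
$t{\left(z \right)} = \frac{1}{2 z}$
$n = - \frac{2524155}{4}$ ($n = - 5 \left(126208 + \frac{1}{2 \left(-2 + 4 \cdot 0\right)}\right) = - 5 \left(126208 + \frac{1}{2 \left(-2 + 0\right)}\right) = - 5 \left(126208 + \frac{1}{2 \left(-2\right)}\right) = - 5 \left(126208 + \frac{1}{2} \left(- \frac{1}{2}\right)\right) = - 5 \left(126208 - \frac{1}{4}\right) = \left(-5\right) \frac{504831}{4} = - \frac{2524155}{4} \approx -6.3104 \cdot 10^{5}$)
$\left(n + h\right) + m{\left(-93 \right)} = \left(- \frac{2524155}{4} - 77876\right) + 110 = - \frac{2835659}{4} + 110 = - \frac{2835219}{4}$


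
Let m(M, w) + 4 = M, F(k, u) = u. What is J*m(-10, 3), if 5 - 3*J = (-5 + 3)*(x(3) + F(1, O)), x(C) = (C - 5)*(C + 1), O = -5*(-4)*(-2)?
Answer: 1274/3 ≈ 424.67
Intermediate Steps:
O = -40 (O = 20*(-2) = -40)
m(M, w) = -4 + M
x(C) = (1 + C)*(-5 + C) (x(C) = (-5 + C)*(1 + C) = (1 + C)*(-5 + C))
J = -91/3 (J = 5/3 - (-5 + 3)*((-5 + 3**2 - 4*3) - 40)/3 = 5/3 - (-2)*((-5 + 9 - 12) - 40)/3 = 5/3 - (-2)*(-8 - 40)/3 = 5/3 - (-2)*(-48)/3 = 5/3 - 1/3*96 = 5/3 - 32 = -91/3 ≈ -30.333)
J*m(-10, 3) = -91*(-4 - 10)/3 = -91/3*(-14) = 1274/3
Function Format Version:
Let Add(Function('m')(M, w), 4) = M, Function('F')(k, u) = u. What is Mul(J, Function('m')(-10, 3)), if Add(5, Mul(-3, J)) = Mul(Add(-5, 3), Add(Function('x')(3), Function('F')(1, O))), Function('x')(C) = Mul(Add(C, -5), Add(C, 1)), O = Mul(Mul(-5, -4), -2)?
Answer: Rational(1274, 3) ≈ 424.67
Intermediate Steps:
O = -40 (O = Mul(20, -2) = -40)
Function('m')(M, w) = Add(-4, M)
Function('x')(C) = Mul(Add(1, C), Add(-5, C)) (Function('x')(C) = Mul(Add(-5, C), Add(1, C)) = Mul(Add(1, C), Add(-5, C)))
J = Rational(-91, 3) (J = Add(Rational(5, 3), Mul(Rational(-1, 3), Mul(Add(-5, 3), Add(Add(-5, Pow(3, 2), Mul(-4, 3)), -40)))) = Add(Rational(5, 3), Mul(Rational(-1, 3), Mul(-2, Add(Add(-5, 9, -12), -40)))) = Add(Rational(5, 3), Mul(Rational(-1, 3), Mul(-2, Add(-8, -40)))) = Add(Rational(5, 3), Mul(Rational(-1, 3), Mul(-2, -48))) = Add(Rational(5, 3), Mul(Rational(-1, 3), 96)) = Add(Rational(5, 3), -32) = Rational(-91, 3) ≈ -30.333)
Mul(J, Function('m')(-10, 3)) = Mul(Rational(-91, 3), Add(-4, -10)) = Mul(Rational(-91, 3), -14) = Rational(1274, 3)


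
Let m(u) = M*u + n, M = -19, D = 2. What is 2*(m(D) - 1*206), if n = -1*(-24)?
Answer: -440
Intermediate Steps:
n = 24
m(u) = 24 - 19*u (m(u) = -19*u + 24 = 24 - 19*u)
2*(m(D) - 1*206) = 2*((24 - 19*2) - 1*206) = 2*((24 - 38) - 206) = 2*(-14 - 206) = 2*(-220) = -440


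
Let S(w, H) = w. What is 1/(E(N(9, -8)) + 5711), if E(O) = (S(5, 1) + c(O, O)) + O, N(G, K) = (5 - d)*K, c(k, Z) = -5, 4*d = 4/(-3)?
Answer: 3/17005 ≈ 0.00017642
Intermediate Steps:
d = -⅓ (d = (4/(-3))/4 = (4*(-⅓))/4 = (¼)*(-4/3) = -⅓ ≈ -0.33333)
N(G, K) = 16*K/3 (N(G, K) = (5 - 1*(-⅓))*K = (5 + ⅓)*K = 16*K/3)
E(O) = O (E(O) = (5 - 5) + O = 0 + O = O)
1/(E(N(9, -8)) + 5711) = 1/((16/3)*(-8) + 5711) = 1/(-128/3 + 5711) = 1/(17005/3) = 3/17005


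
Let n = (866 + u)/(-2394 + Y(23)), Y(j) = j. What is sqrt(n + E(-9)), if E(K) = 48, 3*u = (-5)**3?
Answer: sqrt(2410958463)/7113 ≈ 6.9031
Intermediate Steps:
u = -125/3 (u = (1/3)*(-5)**3 = (1/3)*(-125) = -125/3 ≈ -41.667)
n = -2473/7113 (n = (866 - 125/3)/(-2394 + 23) = (2473/3)/(-2371) = (2473/3)*(-1/2371) = -2473/7113 ≈ -0.34767)
sqrt(n + E(-9)) = sqrt(-2473/7113 + 48) = sqrt(338951/7113) = sqrt(2410958463)/7113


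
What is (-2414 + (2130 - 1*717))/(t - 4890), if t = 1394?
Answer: 1001/3496 ≈ 0.28633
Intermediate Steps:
(-2414 + (2130 - 1*717))/(t - 4890) = (-2414 + (2130 - 1*717))/(1394 - 4890) = (-2414 + (2130 - 717))/(-3496) = (-2414 + 1413)*(-1/3496) = -1001*(-1/3496) = 1001/3496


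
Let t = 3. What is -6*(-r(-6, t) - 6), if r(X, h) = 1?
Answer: 42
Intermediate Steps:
-6*(-r(-6, t) - 6) = -6*(-1*1 - 6) = -6*(-1 - 6) = -6*(-7) = 42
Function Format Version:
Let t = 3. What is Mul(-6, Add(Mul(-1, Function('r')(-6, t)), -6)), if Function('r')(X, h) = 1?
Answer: 42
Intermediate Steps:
Mul(-6, Add(Mul(-1, Function('r')(-6, t)), -6)) = Mul(-6, Add(Mul(-1, 1), -6)) = Mul(-6, Add(-1, -6)) = Mul(-6, -7) = 42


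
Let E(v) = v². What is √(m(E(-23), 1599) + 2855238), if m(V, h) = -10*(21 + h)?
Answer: √2839038 ≈ 1684.9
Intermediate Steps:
m(V, h) = -210 - 10*h
√(m(E(-23), 1599) + 2855238) = √((-210 - 10*1599) + 2855238) = √((-210 - 15990) + 2855238) = √(-16200 + 2855238) = √2839038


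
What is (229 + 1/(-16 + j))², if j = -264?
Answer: 4111246161/78400 ≈ 52439.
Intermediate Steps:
(229 + 1/(-16 + j))² = (229 + 1/(-16 - 264))² = (229 + 1/(-280))² = (229 - 1/280)² = (64119/280)² = 4111246161/78400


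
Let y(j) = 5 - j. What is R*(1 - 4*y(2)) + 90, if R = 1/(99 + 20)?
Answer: 10699/119 ≈ 89.908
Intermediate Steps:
R = 1/119 ≈ 0.0084034
R*(1 - 4*y(2)) + 90 = (1 - 4*(5 - 1*2))/119 + 90 = (1 - 4*(5 - 2))/119 + 90 = (1 - 4*3)/119 + 90 = (1 - 12)/119 + 90 = (1/119)*(-11) + 90 = -11/119 + 90 = 10699/119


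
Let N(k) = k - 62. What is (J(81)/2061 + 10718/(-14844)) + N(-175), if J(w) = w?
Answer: -403974619/1699638 ≈ -237.68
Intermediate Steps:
N(k) = -62 + k
(J(81)/2061 + 10718/(-14844)) + N(-175) = (81/2061 + 10718/(-14844)) + (-62 - 175) = (81*(1/2061) + 10718*(-1/14844)) - 237 = (9/229 - 5359/7422) - 237 = -1160413/1699638 - 237 = -403974619/1699638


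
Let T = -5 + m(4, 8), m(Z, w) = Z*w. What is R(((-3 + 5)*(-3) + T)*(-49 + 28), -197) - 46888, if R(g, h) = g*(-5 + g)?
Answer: 149798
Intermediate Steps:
T = 27 (T = -5 + 4*8 = -5 + 32 = 27)
R(((-3 + 5)*(-3) + T)*(-49 + 28), -197) - 46888 = (((-3 + 5)*(-3) + 27)*(-49 + 28))*(-5 + ((-3 + 5)*(-3) + 27)*(-49 + 28)) - 46888 = ((2*(-3) + 27)*(-21))*(-5 + (2*(-3) + 27)*(-21)) - 46888 = ((-6 + 27)*(-21))*(-5 + (-6 + 27)*(-21)) - 46888 = (21*(-21))*(-5 + 21*(-21)) - 46888 = -441*(-5 - 441) - 46888 = -441*(-446) - 46888 = 196686 - 46888 = 149798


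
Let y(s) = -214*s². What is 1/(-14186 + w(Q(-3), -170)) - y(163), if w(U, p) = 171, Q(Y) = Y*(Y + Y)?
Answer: 79686010489/14015 ≈ 5.6858e+6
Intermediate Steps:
Q(Y) = 2*Y² (Q(Y) = Y*(2*Y) = 2*Y²)
1/(-14186 + w(Q(-3), -170)) - y(163) = 1/(-14186 + 171) - (-214)*163² = 1/(-14015) - (-214)*26569 = -1/14015 - 1*(-5685766) = -1/14015 + 5685766 = 79686010489/14015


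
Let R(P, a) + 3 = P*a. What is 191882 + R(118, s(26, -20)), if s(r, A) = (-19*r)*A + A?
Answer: 1355359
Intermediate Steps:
s(r, A) = A - 19*A*r (s(r, A) = -19*A*r + A = A - 19*A*r)
R(P, a) = -3 + P*a
191882 + R(118, s(26, -20)) = 191882 + (-3 + 118*(-20*(1 - 19*26))) = 191882 + (-3 + 118*(-20*(1 - 494))) = 191882 + (-3 + 118*(-20*(-493))) = 191882 + (-3 + 118*9860) = 191882 + (-3 + 1163480) = 191882 + 1163477 = 1355359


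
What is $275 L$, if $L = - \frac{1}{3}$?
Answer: $- \frac{275}{3} \approx -91.667$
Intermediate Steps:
$L = - \frac{1}{3}$ ($L = \left(-1\right) \frac{1}{3} = - \frac{1}{3} \approx -0.33333$)
$275 L = 275 \left(- \frac{1}{3}\right) = - \frac{275}{3}$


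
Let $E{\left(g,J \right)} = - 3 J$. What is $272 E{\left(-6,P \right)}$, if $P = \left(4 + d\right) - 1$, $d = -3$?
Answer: $0$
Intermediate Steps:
$P = 0$ ($P = \left(4 - 3\right) - 1 = 1 - 1 = 0$)
$272 E{\left(-6,P \right)} = 272 \left(\left(-3\right) 0\right) = 272 \cdot 0 = 0$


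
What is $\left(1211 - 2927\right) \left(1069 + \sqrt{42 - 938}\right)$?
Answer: $-1834404 - 13728 i \sqrt{14} \approx -1.8344 \cdot 10^{6} - 51366.0 i$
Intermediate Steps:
$\left(1211 - 2927\right) \left(1069 + \sqrt{42 - 938}\right) = - 1716 \left(1069 + \sqrt{-896}\right) = - 1716 \left(1069 + 8 i \sqrt{14}\right) = -1834404 - 13728 i \sqrt{14}$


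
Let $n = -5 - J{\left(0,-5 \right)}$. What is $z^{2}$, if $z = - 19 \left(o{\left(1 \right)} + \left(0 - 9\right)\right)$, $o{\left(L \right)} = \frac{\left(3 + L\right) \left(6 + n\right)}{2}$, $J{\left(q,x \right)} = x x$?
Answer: $1172889$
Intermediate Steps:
$J{\left(q,x \right)} = x^{2}$
$n = -30$ ($n = -5 - \left(-5\right)^{2} = -5 - 25 = -30$)
$o{\left(L \right)} = -36 - 12 L$ ($o{\left(L \right)} = \frac{\left(3 + L\right) \left(6 - 30\right)}{2} = \left(3 + L\right) \left(-24\right) \frac{1}{2} = \left(-72 - 24 L\right) \frac{1}{2} = -36 - 12 L$)
$z = 1083$ ($z = - 19 \left(\left(-36 - 12\right) + \left(0 - 9\right)\right) = - 19 \left(\left(-36 - 12\right) - 9\right) = - 19 \left(-48 - 9\right) = \left(-19\right) \left(-57\right) = 1083$)
$z^{2} = 1083^{2} = 1172889$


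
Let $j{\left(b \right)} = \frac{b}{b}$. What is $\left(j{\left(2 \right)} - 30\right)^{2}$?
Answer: $841$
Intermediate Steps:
$j{\left(b \right)} = 1$
$\left(j{\left(2 \right)} - 30\right)^{2} = \left(1 - 30\right)^{2} = \left(-29\right)^{2} = 841$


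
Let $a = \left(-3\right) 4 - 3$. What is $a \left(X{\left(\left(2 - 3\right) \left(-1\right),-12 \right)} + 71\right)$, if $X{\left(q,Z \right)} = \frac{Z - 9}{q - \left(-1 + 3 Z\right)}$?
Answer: $- \frac{40155}{38} \approx -1056.7$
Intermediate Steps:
$X{\left(q,Z \right)} = \frac{-9 + Z}{1 + q - 3 Z}$
$a = -15$ ($a = -12 - 3 = -15$)
$a \left(X{\left(\left(2 - 3\right) \left(-1\right),-12 \right)} + 71\right) = - 15 \left(\frac{-9 - 12}{1 + \left(2 - 3\right) \left(-1\right) - -36} + 71\right) = - 15 \left(\frac{1}{1 - -1 + 36} \left(-21\right) + 71\right) = - 15 \left(\frac{1}{1 + 1 + 36} \left(-21\right) + 71\right) = - 15 \left(\frac{1}{38} \left(-21\right) + 71\right) = - 15 \left(- \frac{21}{38} + 71\right) = \left(-15\right) \frac{2677}{38} = - \frac{40155}{38}$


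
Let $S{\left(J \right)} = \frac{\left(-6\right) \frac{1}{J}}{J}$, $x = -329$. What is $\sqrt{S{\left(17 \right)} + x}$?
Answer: $\frac{i \sqrt{95087}}{17} \approx 18.139 i$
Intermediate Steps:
$S{\left(J \right)} = - \frac{6}{J^{2}}$
$\sqrt{S{\left(17 \right)} + x} = \sqrt{- \frac{6}{289} - 329} = \sqrt{- \frac{95087}{289}} = \frac{i \sqrt{95087}}{17}$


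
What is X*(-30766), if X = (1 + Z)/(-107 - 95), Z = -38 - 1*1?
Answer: -584554/101 ≈ -5787.7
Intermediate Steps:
Z = -39 (Z = -38 - 1 = -39)
X = 19/101 (X = (1 - 39)/(-107 - 95) = -38/(-202) = -38*(-1/202) = 19/101 ≈ 0.18812)
X*(-30766) = (19/101)*(-30766) = -584554/101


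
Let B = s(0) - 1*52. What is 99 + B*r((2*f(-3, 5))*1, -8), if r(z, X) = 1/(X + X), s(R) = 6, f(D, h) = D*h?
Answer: 815/8 ≈ 101.88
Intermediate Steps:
B = -46 (B = 6 - 1*52 = 6 - 52 = -46)
r(z, X) = 1/(2*X)
99 + B*r((2*f(-3, 5))*1, -8) = 99 - 23/(-8) = 99 - 23*(-1)/8 = 99 - 46*(-1/16) = 99 + 23/8 = 815/8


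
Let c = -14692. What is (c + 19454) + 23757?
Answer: 28519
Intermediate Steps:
(c + 19454) + 23757 = (-14692 + 19454) + 23757 = 4762 + 23757 = 28519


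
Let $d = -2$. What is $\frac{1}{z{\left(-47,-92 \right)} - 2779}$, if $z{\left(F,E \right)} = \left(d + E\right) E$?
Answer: $\frac{1}{5869} \approx 0.00017039$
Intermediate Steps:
$z{\left(F,E \right)} = E \left(-2 + E\right)$ ($z{\left(F,E \right)} = \left(-2 + E\right) E = E \left(-2 + E\right)$)
$\frac{1}{z{\left(-47,-92 \right)} - 2779} = \frac{1}{- 92 \left(-2 - 92\right) - 2779} = \frac{1}{\left(-92\right) \left(-94\right) - 2779} = \frac{1}{8648 - 2779} = \frac{1}{5869}$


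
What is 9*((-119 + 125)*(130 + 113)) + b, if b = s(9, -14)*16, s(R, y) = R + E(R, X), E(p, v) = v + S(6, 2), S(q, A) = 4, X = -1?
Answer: 13314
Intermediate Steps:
E(p, v) = 4 + v (E(p, v) = v + 4 = 4 + v)
s(R, y) = 3 + R (s(R, y) = R + (4 - 1) = R + 3 = 3 + R)
b = 192 (b = (3 + 9)*16 = 12*16 = 192)
9*((-119 + 125)*(130 + 113)) + b = 9*((-119 + 125)*(130 + 113)) + 192 = 9*(6*243) + 192 = 9*1458 + 192 = 13122 + 192 = 13314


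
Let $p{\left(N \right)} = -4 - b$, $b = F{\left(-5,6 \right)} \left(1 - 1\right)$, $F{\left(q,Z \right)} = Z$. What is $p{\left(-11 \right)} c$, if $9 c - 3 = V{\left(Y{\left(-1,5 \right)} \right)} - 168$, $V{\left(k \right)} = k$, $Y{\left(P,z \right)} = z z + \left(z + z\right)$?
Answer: $\frac{520}{9} \approx 57.778$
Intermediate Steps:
$b = 0$ ($b = 6 \left(1 - 1\right) = 6 \cdot 0 = 0$)
$Y{\left(P,z \right)} = z^{2} + 2 z$
$p{\left(N \right)} = -4$ ($p{\left(N \right)} = -4 - 0 = -4 + 0 = -4$)
$c = - \frac{130}{9}$ ($c = \frac{1}{3} + \frac{5 \left(2 + 5\right) - 168}{9} = \frac{1}{3} + \frac{5 \cdot 7 - 168}{9} = \frac{1}{3} + \frac{35 - 168}{9} = \frac{1}{3} + \frac{1}{9} \left(-133\right) = \frac{1}{3} - \frac{133}{9} = - \frac{130}{9} \approx -14.444$)
$p{\left(-11 \right)} c = \left(-4\right) \left(- \frac{130}{9}\right) = \frac{520}{9}$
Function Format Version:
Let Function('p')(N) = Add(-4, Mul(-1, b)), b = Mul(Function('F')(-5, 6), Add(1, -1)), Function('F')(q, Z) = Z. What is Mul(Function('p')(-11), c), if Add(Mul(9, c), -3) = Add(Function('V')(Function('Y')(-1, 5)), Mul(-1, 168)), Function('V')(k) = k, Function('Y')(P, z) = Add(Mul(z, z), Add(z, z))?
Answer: Rational(520, 9) ≈ 57.778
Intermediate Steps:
b = 0 (b = Mul(6, Add(1, -1)) = Mul(6, 0) = 0)
Function('Y')(P, z) = Add(Pow(z, 2), Mul(2, z))
Function('p')(N) = -4 (Function('p')(N) = Add(-4, Mul(-1, 0)) = Add(-4, 0) = -4)
c = Rational(-130, 9) (c = Add(Rational(1, 3), Mul(Rational(1, 9), Add(Mul(5, Add(2, 5)), Mul(-1, 168)))) = Add(Rational(1, 3), Mul(Rational(1, 9), Add(Mul(5, 7), -168))) = Add(Rational(1, 3), Mul(Rational(1, 9), Add(35, -168))) = Add(Rational(1, 3), Mul(Rational(1, 9), -133)) = Add(Rational(1, 3), Rational(-133, 9)) = Rational(-130, 9) ≈ -14.444)
Mul(Function('p')(-11), c) = Mul(-4, Rational(-130, 9)) = Rational(520, 9)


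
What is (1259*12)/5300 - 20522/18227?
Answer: 41651729/24150775 ≈ 1.7247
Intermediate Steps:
(1259*12)/5300 - 20522/18227 = 15108*(1/5300) - 20522*1/18227 = 3777/1325 - 20522/18227 = 41651729/24150775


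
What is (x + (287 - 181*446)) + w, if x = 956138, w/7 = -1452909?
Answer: -9294664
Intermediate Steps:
w = -10170363 (w = 7*(-1452909) = -10170363)
(x + (287 - 181*446)) + w = (956138 + (287 - 181*446)) - 10170363 = (956138 + (287 - 80726)) - 10170363 = (956138 - 80439) - 10170363 = 875699 - 10170363 = -9294664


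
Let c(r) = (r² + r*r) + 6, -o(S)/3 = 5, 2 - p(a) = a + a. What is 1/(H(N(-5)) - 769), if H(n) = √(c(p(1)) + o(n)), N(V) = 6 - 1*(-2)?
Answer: -769/591370 - 3*I/591370 ≈ -0.0013004 - 5.073e-6*I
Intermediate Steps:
p(a) = 2 - 2*a (p(a) = 2 - (a + a) = 2 - 2*a)
o(S) = -15 (o(S) = -3*5 = -15)
c(r) = 6 + 2*r² (c(r) = (r² + r²) + 6 = 2*r² + 6 = 6 + 2*r²)
N(V) = 8 (N(V) = 6 + 2 = 8)
H(n) = 3*I (H(n) = √((6 + 2*(2 - 2*1)²) - 15) = √((6 + 2*(2 - 2)²) - 15) = √((6 + 2*0²) - 15) = √((6 + 2*0) - 15) = √((6 + 0) - 15) = √(6 - 15) = √(-9) = 3*I)
1/(H(N(-5)) - 769) = 1/(3*I - 769) = 1/(-769 + 3*I) = (-769 - 3*I)/591370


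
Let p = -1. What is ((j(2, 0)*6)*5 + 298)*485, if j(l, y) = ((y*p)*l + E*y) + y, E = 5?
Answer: 144530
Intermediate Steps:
j(l, y) = 6*y - l*y (j(l, y) = ((y*(-1))*l + 5*y) + y = ((-y)*l + 5*y) + y = (-l*y + 5*y) + y = (5*y - l*y) + y = 6*y - l*y)
((j(2, 0)*6)*5 + 298)*485 = (((0*(6 - 1*2))*6)*5 + 298)*485 = (((0*(6 - 2))*6)*5 + 298)*485 = (((0*4)*6)*5 + 298)*485 = ((0*6)*5 + 298)*485 = (0*5 + 298)*485 = (0 + 298)*485 = 298*485 = 144530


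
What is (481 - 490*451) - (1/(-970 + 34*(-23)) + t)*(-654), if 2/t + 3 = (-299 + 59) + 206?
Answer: -2382765205/10804 ≈ -2.2054e+5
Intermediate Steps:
t = -2/37 (t = 2/(-3 + ((-299 + 59) + 206)) = 2/(-3 + (-240 + 206)) = 2/(-3 - 34) = 2/(-37) = 2*(-1/37) = -2/37 ≈ -0.054054)
(481 - 490*451) - (1/(-970 + 34*(-23)) + t)*(-654) = (481 - 490*451) - (1/(-970 + 34*(-23)) - 2/37)*(-654) = (481 - 220990) - (1/(-970 - 782) - 2/37)*(-654) = -220509 - (1/(-1752) - 2/37)*(-654) = -220509 - (-1/1752 - 2/37)*(-654) = -220509 - (-3541)*(-654)/64824 = -220509 - 1*385969/10804 = -220509 - 385969/10804 = -2382765205/10804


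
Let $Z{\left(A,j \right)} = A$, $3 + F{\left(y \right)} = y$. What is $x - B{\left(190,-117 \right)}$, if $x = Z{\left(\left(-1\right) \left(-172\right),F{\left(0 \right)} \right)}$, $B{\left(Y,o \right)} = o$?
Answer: $289$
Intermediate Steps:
$F{\left(y \right)} = -3 + y$
$x = 172$ ($x = \left(-1\right) \left(-172\right) = 172$)
$x - B{\left(190,-117 \right)} = 172 - -117 = 172 + 117 = 289$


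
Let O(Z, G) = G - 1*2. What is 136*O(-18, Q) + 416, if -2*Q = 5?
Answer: -196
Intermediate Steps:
Q = -5/2 (Q = -½*5 = -5/2 ≈ -2.5000)
O(Z, G) = -2 + G (O(Z, G) = G - 2 = -2 + G)
136*O(-18, Q) + 416 = 136*(-2 - 5/2) + 416 = 136*(-9/2) + 416 = -612 + 416 = -196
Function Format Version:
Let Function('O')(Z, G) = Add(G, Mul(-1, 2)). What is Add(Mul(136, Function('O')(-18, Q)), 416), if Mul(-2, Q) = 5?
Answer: -196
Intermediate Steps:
Q = Rational(-5, 2) (Q = Mul(Rational(-1, 2), 5) = Rational(-5, 2) ≈ -2.5000)
Function('O')(Z, G) = Add(-2, G) (Function('O')(Z, G) = Add(G, -2) = Add(-2, G))
Add(Mul(136, Function('O')(-18, Q)), 416) = Add(Mul(136, Add(-2, Rational(-5, 2))), 416) = Add(Mul(136, Rational(-9, 2)), 416) = Add(-612, 416) = -196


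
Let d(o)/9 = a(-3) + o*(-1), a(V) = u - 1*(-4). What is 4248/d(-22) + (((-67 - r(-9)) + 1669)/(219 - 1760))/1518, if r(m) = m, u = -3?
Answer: 16001207/779746 ≈ 20.521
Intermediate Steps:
a(V) = 1 (a(V) = -3 - 1*(-4) = -3 + 4 = 1)
d(o) = 9 - 9*o (d(o) = 9*(1 + o*(-1)) = 9*(1 - o) = 9 - 9*o)
4248/d(-22) + (((-67 - r(-9)) + 1669)/(219 - 1760))/1518 = 4248/(9 - 9*(-22)) + (((-67 - 1*(-9)) + 1669)/(219 - 1760))/1518 = 4248/(9 + 198) + (((-67 + 9) + 1669)/(-1541))*(1/1518) = 4248/207 + ((-58 + 1669)*(-1/1541))*(1/1518) = 4248*(1/207) + (1611*(-1/1541))*(1/1518) = 472/23 - 1611/1541*1/1518 = 472/23 - 537/779746 = 16001207/779746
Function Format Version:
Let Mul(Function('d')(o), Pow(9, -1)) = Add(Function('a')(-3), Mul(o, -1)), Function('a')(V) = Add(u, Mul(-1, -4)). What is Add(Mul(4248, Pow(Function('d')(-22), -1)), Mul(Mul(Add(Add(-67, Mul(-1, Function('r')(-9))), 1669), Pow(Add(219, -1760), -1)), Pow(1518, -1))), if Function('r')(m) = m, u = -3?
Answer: Rational(16001207, 779746) ≈ 20.521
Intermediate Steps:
Function('a')(V) = 1 (Function('a')(V) = Add(-3, Mul(-1, -4)) = Add(-3, 4) = 1)
Function('d')(o) = Add(9, Mul(-9, o)) (Function('d')(o) = Mul(9, Add(1, Mul(o, -1))) = Mul(9, Add(1, Mul(-1, o))) = Add(9, Mul(-9, o)))
Add(Mul(4248, Pow(Function('d')(-22), -1)), Mul(Mul(Add(Add(-67, Mul(-1, Function('r')(-9))), 1669), Pow(Add(219, -1760), -1)), Pow(1518, -1))) = Add(Mul(4248, Pow(Add(9, Mul(-9, -22)), -1)), Mul(Mul(Add(Add(-67, Mul(-1, -9)), 1669), Pow(Add(219, -1760), -1)), Pow(1518, -1))) = Add(Mul(4248, Pow(Add(9, 198), -1)), Mul(Mul(Add(Add(-67, 9), 1669), Pow(-1541, -1)), Rational(1, 1518))) = Add(Mul(4248, Pow(207, -1)), Mul(Mul(Add(-58, 1669), Rational(-1, 1541)), Rational(1, 1518))) = Add(Mul(4248, Rational(1, 207)), Mul(Mul(1611, Rational(-1, 1541)), Rational(1, 1518))) = Add(Rational(472, 23), Mul(Rational(-1611, 1541), Rational(1, 1518))) = Add(Rational(472, 23), Rational(-537, 779746)) = Rational(16001207, 779746)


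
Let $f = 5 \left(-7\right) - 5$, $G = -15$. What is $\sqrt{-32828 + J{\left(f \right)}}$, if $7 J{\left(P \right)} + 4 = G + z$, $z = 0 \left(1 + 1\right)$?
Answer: $\frac{3 i \sqrt{178745}}{7} \approx 181.19 i$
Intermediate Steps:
$z = 0$ ($z = 0 \cdot 2 = 0$)
$f = -40$ ($f = -35 - 5 = -40$)
$J{\left(P \right)} = - \frac{19}{7}$ ($J{\left(P \right)} = - \frac{4}{7} + \frac{-15 + 0}{7} = - \frac{4}{7} + \frac{1}{7} \left(-15\right) = - \frac{4}{7} - \frac{15}{7} = - \frac{19}{7}$)
$\sqrt{-32828 + J{\left(f \right)}} = \sqrt{-32828 - \frac{19}{7}} = \sqrt{- \frac{229815}{7}} = \frac{3 i \sqrt{178745}}{7}$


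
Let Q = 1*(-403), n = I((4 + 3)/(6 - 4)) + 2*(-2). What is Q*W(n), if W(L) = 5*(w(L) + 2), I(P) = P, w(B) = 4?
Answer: -12090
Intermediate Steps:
n = -½ (n = (4 + 3)/(6 - 4) + 2*(-2) = 7/2 - 4 = -½ ≈ -0.50000)
Q = -403
W(L) = 30 (W(L) = 5*(4 + 2) = 5*6 = 30)
Q*W(n) = -403*30 = -12090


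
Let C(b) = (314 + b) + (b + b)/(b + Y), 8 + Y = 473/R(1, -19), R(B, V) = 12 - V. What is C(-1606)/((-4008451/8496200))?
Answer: 543189593688000/198662840011 ≈ 2734.2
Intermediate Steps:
Y = 225/31 (Y = -8 + 473/(12 - 1*(-19)) = -8 + 473/(12 + 19) = -8 + 473/31 = 225/31 ≈ 7.2581)
C(b) = 314 + b + 2*b/(225/31 + b) (C(b) = (314 + b) + (b + b)/(b + 225/31) = (314 + b) + (2*b)/(225/31 + b) = (314 + b) + 2*b/(225/31 + b) = 314 + b + 2*b/(225/31 + b))
C(-1606)/((-4008451/8496200)) = ((70650 + 31*(-1606)² + 10021*(-1606))/(225 + 31*(-1606)))/((-4008451/8496200)) = ((70650 + 31*2579236 - 16093726)/(225 - 49786))/((-4008451*1/8496200)) = ((70650 + 79956316 - 16093726)/(-49561))/(-4008451/8496200) = -1/49561*63933240*(-8496200/4008451) = -63933240/49561*(-8496200/4008451) = 543189593688000/198662840011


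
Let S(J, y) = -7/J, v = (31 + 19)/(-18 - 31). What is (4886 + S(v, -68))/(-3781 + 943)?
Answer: -244643/141900 ≈ -1.7241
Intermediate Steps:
v = -50/49 (v = 50/(-49) = 50*(-1/49) = -50/49 ≈ -1.0204)
(4886 + S(v, -68))/(-3781 + 943) = (4886 - 7/(-50/49))/(-3781 + 943) = (4886 - 7*(-49/50))/(-2838) = (4886 + 343/50)*(-1/2838) = (244643/50)*(-1/2838) = -244643/141900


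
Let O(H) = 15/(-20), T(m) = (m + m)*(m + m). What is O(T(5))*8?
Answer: -6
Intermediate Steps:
T(m) = 4*m² (T(m) = (2*m)*(2*m) = 4*m²)
O(H) = -¾ (O(H) = 15*(-1/20) = -¾)
O(T(5))*8 = -¾*8 = -6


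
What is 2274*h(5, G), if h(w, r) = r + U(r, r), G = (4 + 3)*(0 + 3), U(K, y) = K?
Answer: 95508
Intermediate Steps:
G = 21 (G = 7*3 = 21)
h(w, r) = 2*r (h(w, r) = r + r = 2*r)
2274*h(5, G) = 2274*(2*21) = 2274*42 = 95508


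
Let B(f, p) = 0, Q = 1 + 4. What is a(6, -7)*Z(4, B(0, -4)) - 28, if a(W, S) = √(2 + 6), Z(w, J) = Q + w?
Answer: -28 + 18*√2 ≈ -2.5442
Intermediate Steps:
Q = 5
Z(w, J) = 5 + w
a(W, S) = 2*√2 (a(W, S) = √8 = 2*√2)
a(6, -7)*Z(4, B(0, -4)) - 28 = (2*√2)*(5 + 4) - 28 = (2*√2)*9 - 28 = 18*√2 - 28 = -28 + 18*√2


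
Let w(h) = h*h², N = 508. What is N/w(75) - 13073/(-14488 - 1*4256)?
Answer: 1841564609/2635875000 ≈ 0.69865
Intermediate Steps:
w(h) = h³
N/w(75) - 13073/(-14488 - 1*4256) = 508/(75³) - 13073/(-14488 - 1*4256) = 508/421875 - 13073/(-14488 - 4256) = 508*(1/421875) - 13073/(-18744) = 508/421875 - 13073*(-1/18744) = 508/421875 + 13073/18744 = 1841564609/2635875000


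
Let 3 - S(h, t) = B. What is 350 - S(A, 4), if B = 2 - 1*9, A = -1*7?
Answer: 340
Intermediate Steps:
A = -7
B = -7 (B = 2 - 9 = -7)
S(h, t) = 10 (S(h, t) = 3 - 1*(-7) = 3 + 7 = 10)
350 - S(A, 4) = 350 - 1*10 = 350 - 10 = 340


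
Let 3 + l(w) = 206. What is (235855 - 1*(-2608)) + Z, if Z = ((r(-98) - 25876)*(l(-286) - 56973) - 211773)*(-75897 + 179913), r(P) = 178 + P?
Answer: 152303051160815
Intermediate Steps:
l(w) = 203 (l(w) = -3 + 206 = 203)
Z = 152303050922352 (Z = (((178 - 98) - 25876)*(203 - 56973) - 211773)*(-75897 + 179913) = ((80 - 25876)*(-56770) - 211773)*104016 = (-25796*(-56770) - 211773)*104016 = (1464438920 - 211773)*104016 = 1464227147*104016 = 152303050922352)
(235855 - 1*(-2608)) + Z = (235855 - 1*(-2608)) + 152303050922352 = (235855 + 2608) + 152303050922352 = 238463 + 152303050922352 = 152303051160815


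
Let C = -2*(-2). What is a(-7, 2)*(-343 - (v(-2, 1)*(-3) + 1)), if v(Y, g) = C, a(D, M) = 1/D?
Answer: 332/7 ≈ 47.429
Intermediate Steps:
C = 4
v(Y, g) = 4
a(-7, 2)*(-343 - (v(-2, 1)*(-3) + 1)) = (-343 - (4*(-3) + 1))/(-7) = -(-343 - (-12 + 1))/7 = -(-343 - 1*(-11))/7 = -(-343 + 11)/7 = -1/7*(-332) = 332/7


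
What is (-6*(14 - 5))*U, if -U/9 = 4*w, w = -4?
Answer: -7776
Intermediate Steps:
U = 144 (U = -36*(-4) = -9*(-16) = 144)
(-6*(14 - 5))*U = -6*(14 - 5)*144 = -6*9*144 = -54*144 = -7776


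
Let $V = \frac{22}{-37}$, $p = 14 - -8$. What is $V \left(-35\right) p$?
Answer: $\frac{16940}{37} \approx 457.84$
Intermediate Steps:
$p = 22$ ($p = 14 + 8 = 22$)
$V = - \frac{22}{37}$ ($V = 22 \left(- \frac{1}{37}\right) = - \frac{22}{37} \approx -0.59459$)
$V \left(-35\right) p = \left(- \frac{22}{37}\right) \left(-35\right) 22 = \frac{770}{37} \cdot 22 = \frac{16940}{37}$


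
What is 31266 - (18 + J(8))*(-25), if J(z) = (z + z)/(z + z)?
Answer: 31741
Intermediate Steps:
J(z) = 1 (J(z) = (2*z)/((2*z)) = (2*z)*(1/(2*z)) = 1)
31266 - (18 + J(8))*(-25) = 31266 - (18 + 1)*(-25) = 31266 - 19*(-25) = 31266 - 1*(-475) = 31266 + 475 = 31741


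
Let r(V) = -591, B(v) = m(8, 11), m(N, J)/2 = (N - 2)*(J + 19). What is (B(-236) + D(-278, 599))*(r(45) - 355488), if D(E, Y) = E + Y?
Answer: -242489799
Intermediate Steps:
m(N, J) = 2*(-2 + N)*(19 + J) (m(N, J) = 2*((N - 2)*(J + 19)) = 2*((-2 + N)*(19 + J)) = 2*(-2 + N)*(19 + J))
B(v) = 360 (B(v) = -76 - 4*11 + 38*8 + 2*11*8 = -76 - 44 + 304 + 176 = 360)
(B(-236) + D(-278, 599))*(r(45) - 355488) = (360 + (-278 + 599))*(-591 - 355488) = (360 + 321)*(-356079) = 681*(-356079) = -242489799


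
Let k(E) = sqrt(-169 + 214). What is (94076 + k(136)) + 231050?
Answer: 325126 + 3*sqrt(5) ≈ 3.2513e+5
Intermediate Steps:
k(E) = 3*sqrt(5) (k(E) = sqrt(45) = 3*sqrt(5))
(94076 + k(136)) + 231050 = (94076 + 3*sqrt(5)) + 231050 = 325126 + 3*sqrt(5)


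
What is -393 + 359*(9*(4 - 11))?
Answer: -23010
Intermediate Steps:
-393 + 359*(9*(4 - 11)) = -393 + 359*(9*(-7)) = -393 + 359*(-63) = -393 - 22617 = -23010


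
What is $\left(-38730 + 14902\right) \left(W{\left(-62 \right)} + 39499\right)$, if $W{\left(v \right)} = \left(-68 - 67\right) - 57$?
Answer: $-936607196$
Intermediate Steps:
$W{\left(v \right)} = -192$ ($W{\left(v \right)} = -135 - 57 = -192$)
$\left(-38730 + 14902\right) \left(W{\left(-62 \right)} + 39499\right) = \left(-38730 + 14902\right) \left(-192 + 39499\right) = \left(-23828\right) 39307 = -936607196$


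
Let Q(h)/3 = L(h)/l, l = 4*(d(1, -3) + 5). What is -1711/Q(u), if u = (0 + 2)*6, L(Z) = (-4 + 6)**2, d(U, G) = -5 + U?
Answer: -1711/3 ≈ -570.33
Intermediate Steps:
L(Z) = 4 (L(Z) = 2**2 = 4)
u = 12 (u = 2*6 = 12)
l = 4 (l = 4*((-5 + 1) + 5) = 4*(-4 + 5) = 4*1 = 4)
Q(h) = 3 (Q(h) = 3*(4/4) = 3*(4*(1/4)) = 3*1 = 3)
-1711/Q(u) = -1711/3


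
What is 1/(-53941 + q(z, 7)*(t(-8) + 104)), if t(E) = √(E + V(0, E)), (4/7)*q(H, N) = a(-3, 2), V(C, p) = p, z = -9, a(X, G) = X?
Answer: -54487/2968833610 + 21*I/2968833610 ≈ -1.8353e-5 + 7.0735e-9*I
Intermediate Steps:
q(H, N) = -21/4 (q(H, N) = (7/4)*(-3) = -21/4)
t(E) = √2*√E (t(E) = √(E + E) = √(2*E) = √2*√E)
1/(-53941 + q(z, 7)*(t(-8) + 104)) = 1/(-53941 - 21*(√2*√(-8) + 104)/4) = 1/(-53941 - 21*(√2*(2*I*√2) + 104)/4) = 1/(-53941 - 21*(4*I + 104)/4) = 1/(-53941 - 21*(104 + 4*I)/4) = 1/(-53941 + (-546 - 21*I)) = 1/(-54487 - 21*I) = (-54487 + 21*I)/2968833610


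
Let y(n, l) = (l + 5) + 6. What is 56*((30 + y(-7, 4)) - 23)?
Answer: 1232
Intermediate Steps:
y(n, l) = 11 + l (y(n, l) = (5 + l) + 6 = 11 + l)
56*((30 + y(-7, 4)) - 23) = 56*((30 + (11 + 4)) - 23) = 56*((30 + 15) - 23) = 56*(45 - 23) = 56*22 = 1232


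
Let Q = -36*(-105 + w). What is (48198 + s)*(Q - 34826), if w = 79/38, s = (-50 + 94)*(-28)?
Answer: -27770807936/19 ≈ -1.4616e+9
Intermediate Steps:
s = -1232 (s = 44*(-28) = -1232)
w = 79/38 (w = 79*(1/38) = 79/38 ≈ 2.0789)
Q = 70398/19 (Q = -36*(-105 + 79/38) = -36*(-3911/38) = 70398/19 ≈ 3705.2)
(48198 + s)*(Q - 34826) = (48198 - 1232)*(70398/19 - 34826) = 46966*(-591296/19) = -27770807936/19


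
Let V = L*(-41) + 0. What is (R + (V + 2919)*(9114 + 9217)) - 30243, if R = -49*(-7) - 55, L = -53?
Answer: 93311497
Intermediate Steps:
R = 288 (R = 343 - 55 = 288)
V = 2173 (V = -53*(-41) + 0 = 2173 + 0 = 2173)
(R + (V + 2919)*(9114 + 9217)) - 30243 = (288 + (2173 + 2919)*(9114 + 9217)) - 30243 = (288 + 5092*18331) - 30243 = (288 + 93341452) - 30243 = 93341740 - 30243 = 93311497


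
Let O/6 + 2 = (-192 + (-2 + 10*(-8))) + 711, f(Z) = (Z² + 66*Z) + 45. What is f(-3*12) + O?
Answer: 1575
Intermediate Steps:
f(Z) = 45 + Z² + 66*Z
O = 2610 (O = -12 + 6*((-192 + (-2 + 10*(-8))) + 711) = -12 + 6*((-192 + (-2 - 80)) + 711) = -12 + 6*((-192 - 82) + 711) = -12 + 6*(-274 + 711) = -12 + 6*437 = -12 + 2622 = 2610)
f(-3*12) + O = (45 + (-3*12)² + 66*(-3*12)) + 2610 = (45 + (-36)² + 66*(-36)) + 2610 = (45 + 1296 - 2376) + 2610 = -1035 + 2610 = 1575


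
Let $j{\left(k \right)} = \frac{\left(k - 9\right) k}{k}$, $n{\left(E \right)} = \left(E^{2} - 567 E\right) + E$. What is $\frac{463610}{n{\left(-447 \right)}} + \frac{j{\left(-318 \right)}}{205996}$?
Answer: $\frac{95353736363}{93277254756} \approx 1.0223$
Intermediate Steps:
$n{\left(E \right)} = E^{2} - 566 E$
$j{\left(k \right)} = -9 + k$ ($j{\left(k \right)} = \frac{\left(-9 + k\right) k}{k} = \frac{k \left(-9 + k\right)}{k} = -9 + k$)
$\frac{463610}{n{\left(-447 \right)}} + \frac{j{\left(-318 \right)}}{205996} = \frac{463610}{\left(-447\right) \left(-566 - 447\right)} + \frac{-9 - 318}{205996} = \frac{463610}{\left(-447\right) \left(-1013\right)} - \frac{327}{205996} = \frac{463610}{452811} - \frac{327}{205996} = \frac{95353736363}{93277254756}$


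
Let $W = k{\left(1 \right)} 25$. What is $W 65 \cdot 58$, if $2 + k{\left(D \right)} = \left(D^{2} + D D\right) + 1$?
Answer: $94250$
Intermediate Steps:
$k{\left(D \right)} = -1 + 2 D^{2}$ ($k{\left(D \right)} = -2 + \left(\left(D^{2} + D D\right) + 1\right) = -2 + \left(\left(D^{2} + D^{2}\right) + 1\right) = -2 + \left(2 D^{2} + 1\right) = -2 + \left(1 + 2 D^{2}\right) = -1 + 2 D^{2}$)
$W = 25$ ($W = \left(-1 + 2 \cdot 1^{2}\right) 25 = \left(-1 + 2 \cdot 1\right) 25 = \left(-1 + 2\right) 25 = 1 \cdot 25 = 25$)
$W 65 \cdot 58 = 25 \cdot 65 \cdot 58 = 1625 \cdot 58 = 94250$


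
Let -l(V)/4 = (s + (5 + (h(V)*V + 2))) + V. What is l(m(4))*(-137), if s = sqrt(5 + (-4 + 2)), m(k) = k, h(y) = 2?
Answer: 10412 + 548*sqrt(3) ≈ 11361.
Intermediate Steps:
s = sqrt(3) (s = sqrt(5 - 2) = sqrt(3) ≈ 1.7320)
l(V) = -28 - 12*V - 4*sqrt(3) (l(V) = -4*((sqrt(3) + (5 + (2*V + 2))) + V) = -4*((sqrt(3) + (5 + (2 + 2*V))) + V) = -4*((sqrt(3) + (7 + 2*V)) + V) = -4*((7 + sqrt(3) + 2*V) + V) = -4*(7 + sqrt(3) + 3*V) = -28 - 12*V - 4*sqrt(3))
l(m(4))*(-137) = (-28 - 12*4 - 4*sqrt(3))*(-137) = (-28 - 48 - 4*sqrt(3))*(-137) = (-76 - 4*sqrt(3))*(-137) = 10412 + 548*sqrt(3)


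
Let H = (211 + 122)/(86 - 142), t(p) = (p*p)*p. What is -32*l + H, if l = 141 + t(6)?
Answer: -640077/56 ≈ -11430.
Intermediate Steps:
t(p) = p³ (t(p) = p²*p = p³)
H = -333/56 (H = 333/(-56) = 333*(-1/56) = -333/56 ≈ -5.9464)
l = 357 (l = 141 + 6³ = 141 + 216 = 357)
-32*l + H = -32*357 - 333/56 = -11424 - 333/56 = -640077/56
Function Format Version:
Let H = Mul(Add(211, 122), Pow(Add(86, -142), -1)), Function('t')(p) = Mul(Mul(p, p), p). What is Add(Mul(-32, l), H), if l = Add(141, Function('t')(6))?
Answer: Rational(-640077, 56) ≈ -11430.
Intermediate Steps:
Function('t')(p) = Pow(p, 3) (Function('t')(p) = Mul(Pow(p, 2), p) = Pow(p, 3))
H = Rational(-333, 56) (H = Mul(333, Pow(-56, -1)) = Mul(333, Rational(-1, 56)) = Rational(-333, 56) ≈ -5.9464)
l = 357 (l = Add(141, Pow(6, 3)) = Add(141, 216) = 357)
Add(Mul(-32, l), H) = Add(Mul(-32, 357), Rational(-333, 56)) = Add(-11424, Rational(-333, 56)) = Rational(-640077, 56)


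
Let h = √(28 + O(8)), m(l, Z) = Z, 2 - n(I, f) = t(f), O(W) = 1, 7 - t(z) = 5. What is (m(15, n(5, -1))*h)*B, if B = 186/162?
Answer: 0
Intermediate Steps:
t(z) = 2 (t(z) = 7 - 1*5 = 7 - 5 = 2)
n(I, f) = 0 (n(I, f) = 2 - 1*2 = 2 - 2 = 0)
h = √29 (h = √(28 + 1) = √29 ≈ 5.3852)
B = 31/27 (B = 186*(1/162) = 31/27 ≈ 1.1481)
(m(15, n(5, -1))*h)*B = (0*√29)*(31/27) = 0*(31/27) = 0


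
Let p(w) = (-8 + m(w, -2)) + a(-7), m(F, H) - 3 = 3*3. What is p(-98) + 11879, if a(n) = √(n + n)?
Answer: 11883 + I*√14 ≈ 11883.0 + 3.7417*I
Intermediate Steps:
a(n) = √2*√n (a(n) = √(2*n) = √2*√n)
m(F, H) = 12 (m(F, H) = 3 + 3*3 = 3 + 9 = 12)
p(w) = 4 + I*√14 (p(w) = (-8 + 12) + √2*√(-7) = 4 + √2*(I*√7) = 4 + I*√14)
p(-98) + 11879 = (4 + I*√14) + 11879 = 11883 + I*√14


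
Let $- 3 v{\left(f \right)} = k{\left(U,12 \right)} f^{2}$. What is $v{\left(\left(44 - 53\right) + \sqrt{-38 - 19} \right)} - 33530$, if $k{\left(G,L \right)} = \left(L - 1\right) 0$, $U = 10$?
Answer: $-33530$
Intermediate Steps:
$k{\left(G,L \right)} = 0$ ($k{\left(G,L \right)} = \left(-1 + L\right) 0 = 0$)
$v{\left(f \right)} = 0$ ($v{\left(f \right)} = - \frac{0 f^{2}}{3} = \left(- \frac{1}{3}\right) 0 = 0$)
$v{\left(\left(44 - 53\right) + \sqrt{-38 - 19} \right)} - 33530 = 0 - 33530 = -33530$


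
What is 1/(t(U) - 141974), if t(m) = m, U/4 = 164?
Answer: -1/141318 ≈ -7.0762e-6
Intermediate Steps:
U = 656 (U = 4*164 = 656)
1/(t(U) - 141974) = 1/(656 - 141974) = 1/(-141318) = -1/141318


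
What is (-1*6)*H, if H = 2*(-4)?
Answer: 48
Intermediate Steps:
H = -8
(-1*6)*H = -1*6*(-8) = -6*(-8) = 48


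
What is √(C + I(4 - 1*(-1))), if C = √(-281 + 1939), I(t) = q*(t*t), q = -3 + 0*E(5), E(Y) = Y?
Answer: √(-75 + √1658) ≈ 5.855*I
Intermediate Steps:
q = -3 (q = -3 + 0*5 = -3 + 0 = -3)
I(t) = -3*t² (I(t) = -3*t*t = -3*t²)
C = √1658 ≈ 40.719
√(C + I(4 - 1*(-1))) = √(√1658 - 3*(4 - 1*(-1))²) = √(√1658 - 3*(4 + 1)²) = √(√1658 - 3*5²) = √(√1658 - 3*25) = √(√1658 - 75) = √(-75 + √1658)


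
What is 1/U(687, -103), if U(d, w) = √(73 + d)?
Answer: √190/380 ≈ 0.036274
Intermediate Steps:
1/U(687, -103) = 1/(√(73 + 687)) = 1/(√760) = 1/(2*√190) = √190/380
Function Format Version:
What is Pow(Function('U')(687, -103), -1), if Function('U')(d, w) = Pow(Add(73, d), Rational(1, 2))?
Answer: Mul(Rational(1, 380), Pow(190, Rational(1, 2))) ≈ 0.036274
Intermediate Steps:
Pow(Function('U')(687, -103), -1) = Pow(Pow(Add(73, 687), Rational(1, 2)), -1) = Pow(Pow(760, Rational(1, 2)), -1) = Pow(Mul(2, Pow(190, Rational(1, 2))), -1) = Mul(Rational(1, 380), Pow(190, Rational(1, 2)))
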